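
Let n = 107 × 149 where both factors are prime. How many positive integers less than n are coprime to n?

For distinct primes, φ(pq) = (p−1)(q−1) = 106 × 148 = 15688.

15688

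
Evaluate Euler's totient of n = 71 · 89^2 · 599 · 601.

196708512000

φ(71) = 71 − 1 = 70.
φ(89^2) = 89^1·(89−1) = 89·88 = 7832.
φ(599) = 599 − 1 = 598.
φ(601) = 601 − 1 = 600.
Multiply: 70 · 7832 · 598 · 600 = 196708512000.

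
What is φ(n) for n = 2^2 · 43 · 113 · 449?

φ(2^2) = 2^1·(2−1) = 2·1 = 2.
φ(43) = 43 − 1 = 42.
φ(113) = 113 − 1 = 112.
φ(449) = 449 − 1 = 448.
φ(8726764) = 2 × 42 × 112 × 448 = 4214784.

4214784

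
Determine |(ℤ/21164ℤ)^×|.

8640

Prime factorization: 21164 = 2^2 × 11 × 13 × 37.
φ(2^2) = 2^2 − 2^1 = 4 − 2 = 2.
φ(11) = 11 − 1 = 10.
φ(13) = 13 − 1 = 12.
φ(37) = 37 − 1 = 36.
Multiply: 2 · 10 · 12 · 36 = 8640.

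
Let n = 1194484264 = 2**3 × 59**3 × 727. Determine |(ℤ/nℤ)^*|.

586311792

φ(2^3) = 2^3 − 2^2 = 8 − 4 = 4.
φ(59^3) = 59^2·(59−1) = 3481·58 = 201898.
φ(727) = 727 − 1 = 726.
φ(1194484264) = 4 × 201898 × 726 = 586311792.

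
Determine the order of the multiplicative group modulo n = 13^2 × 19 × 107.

297648

φ(343577) = 343577 · (1 − 1/13) · (1 − 1/19) · (1 − 1/107)
       = 343577 · 22896/26429 = 297648.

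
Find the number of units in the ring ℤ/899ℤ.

840

First factor: 899 = 29 * 31.
φ(899) = 899 · (1 − 1/29) · (1 − 1/31)
       = 899 · 840/899 = 840.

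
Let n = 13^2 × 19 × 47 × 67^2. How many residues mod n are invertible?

φ(677466413) = 677466413 · (1 − 1/13) · (1 − 1/19) · (1 − 1/47) · (1 − 1/67)
       = 677466413 · 655776/777803 = 571180896.

571180896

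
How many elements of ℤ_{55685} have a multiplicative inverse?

36288

55685 = 5 · 7 · 37 · 43.
φ(5) = 5 − 1 = 4.
φ(7) = 7 − 1 = 6.
φ(37) = 37 − 1 = 36.
φ(43) = 43 − 1 = 42.
Multiply: 4 · 6 · 36 · 42 = 36288.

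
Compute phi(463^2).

213906

φ(214369) = 214369 · (1 − 1/463)
       = 214369 · 462/463 = 213906.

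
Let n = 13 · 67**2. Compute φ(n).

53064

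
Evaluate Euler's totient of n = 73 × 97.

φ(7081) = 7081 · (1 − 1/73) · (1 − 1/97)
       = 7081 · 6912/7081 = 6912.

6912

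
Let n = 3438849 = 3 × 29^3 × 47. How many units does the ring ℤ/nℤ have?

φ(3) = 3 − 1 = 2.
φ(29^3) = 29^3 − 29^2 = 24389 − 841 = 23548.
φ(47) = 47 − 1 = 46.
φ(3438849) = 2 × 23548 × 46 = 2166416.

2166416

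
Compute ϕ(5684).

Factor 5684: 5684 = 2**2 × 7**2 × 29.
φ(5684) = 5684 · (1 − 1/2) · (1 − 1/7) · (1 − 1/29)
       = 5684 · 168/406 = 2352.

2352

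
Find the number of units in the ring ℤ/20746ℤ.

First factor: 20746 = 2 * 11 * 23 * 41.
φ(2) = 2 − 1 = 1.
φ(11) = 11 − 1 = 10.
φ(23) = 23 − 1 = 22.
φ(41) = 41 − 1 = 40.
Since φ is multiplicative, φ(20746) = 1 · 10 · 22 · 40 = 8800.

8800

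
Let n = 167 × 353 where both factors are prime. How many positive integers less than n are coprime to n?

φ(58951) = 58951 · (1 − 1/167) · (1 − 1/353)
       = 58951 · 58432/58951 = 58432.

58432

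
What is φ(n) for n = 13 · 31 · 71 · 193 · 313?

φ(1728482717) = 1728482717 · (1 − 1/13) · (1 − 1/31) · (1 − 1/71) · (1 − 1/193) · (1 − 1/313)
       = 1728482717 · 1509580800/1728482717 = 1509580800.

1509580800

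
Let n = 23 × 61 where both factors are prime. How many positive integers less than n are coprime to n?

1320

φ(1403) = 1403 · (1 − 1/23) · (1 − 1/61)
       = 1403 · 1320/1403 = 1320.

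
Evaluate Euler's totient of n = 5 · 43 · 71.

φ(15265) = 15265 · (1 − 1/5) · (1 − 1/43) · (1 − 1/71)
       = 15265 · 11760/15265 = 11760.

11760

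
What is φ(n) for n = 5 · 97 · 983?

φ(5) = 5 − 1 = 4.
φ(97) = 97 − 1 = 96.
φ(983) = 983 − 1 = 982.
Multiply: 4 · 96 · 982 = 377088.

377088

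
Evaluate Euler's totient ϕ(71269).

Prime factorization: 71269 = 11^2 × 19 × 31.
φ(71269) = 71269 · (1 − 1/11) · (1 − 1/19) · (1 − 1/31)
       = 71269 · 5400/6479 = 59400.

59400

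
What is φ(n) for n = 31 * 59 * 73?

125280

φ(31) = 31 − 1 = 30.
φ(59) = 59 − 1 = 58.
φ(73) = 73 − 1 = 72.
Multiply: 30 · 58 · 72 = 125280.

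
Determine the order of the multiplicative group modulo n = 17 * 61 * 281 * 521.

φ(17) = 17 − 1 = 16.
φ(61) = 61 − 1 = 60.
φ(281) = 281 − 1 = 280.
φ(521) = 521 − 1 = 520.
Since φ is multiplicative, φ(151817837) = 16 · 60 · 280 · 520 = 139776000.

139776000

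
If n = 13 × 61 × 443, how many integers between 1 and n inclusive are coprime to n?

318240

φ(351299) = 351299 · (1 − 1/13) · (1 − 1/61) · (1 − 1/443)
       = 351299 · 318240/351299 = 318240.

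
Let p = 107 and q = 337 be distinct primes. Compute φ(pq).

35616

For distinct primes, φ(pq) = (p−1)(q−1) = 106 × 336 = 35616.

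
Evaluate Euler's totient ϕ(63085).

43200

First factor: 63085 = 5 · 11 · 31 · 37.
φ(5) = 5 − 1 = 4.
φ(11) = 11 − 1 = 10.
φ(31) = 31 − 1 = 30.
φ(37) = 37 − 1 = 36.
φ(63085) = 4 × 10 × 30 × 36 = 43200.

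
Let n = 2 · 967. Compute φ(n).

φ(1934) = 1934 · (1 − 1/2) · (1 − 1/967)
       = 1934 · 966/1934 = 966.

966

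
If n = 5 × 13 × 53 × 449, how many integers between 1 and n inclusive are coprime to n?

1118208

φ(5) = 5 − 1 = 4.
φ(13) = 13 − 1 = 12.
φ(53) = 53 − 1 = 52.
φ(449) = 449 − 1 = 448.
φ(1546805) = 4 × 12 × 52 × 448 = 1118208.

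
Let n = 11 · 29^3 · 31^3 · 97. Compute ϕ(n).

φ(11) = 11 − 1 = 10.
φ(29^3) = 29^2·(29−1) = 841·28 = 23548.
φ(31^3) = 31^3 − 31^2 = 29791 − 961 = 28830.
φ(97) = 97 − 1 = 96.
φ(775253069833) = 10 × 23548 × 28830 × 96 = 651733286400.

651733286400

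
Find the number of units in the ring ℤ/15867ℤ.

Prime factorization: 15867 = 3^2 × 41 × 43.
φ(15867) = 15867 · (1 − 1/3) · (1 − 1/41) · (1 − 1/43)
       = 15867 · 3360/5289 = 10080.

10080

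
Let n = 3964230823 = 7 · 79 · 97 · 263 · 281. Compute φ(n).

φ(7) = 7 − 1 = 6.
φ(79) = 79 − 1 = 78.
φ(97) = 97 − 1 = 96.
φ(263) = 263 − 1 = 262.
φ(281) = 281 − 1 = 280.
φ(3964230823) = 6 × 78 × 96 × 262 × 280 = 3295918080.

3295918080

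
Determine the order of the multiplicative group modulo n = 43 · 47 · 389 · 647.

φ(508651343) = 508651343 · (1 − 1/43) · (1 − 1/47) · (1 − 1/389) · (1 − 1/647)
       = 508651343 · 484251936/508651343 = 484251936.

484251936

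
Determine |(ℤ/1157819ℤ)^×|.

1157819 = 13^3 × 17 × 31.
φ(1157819) = 1157819 · (1 − 1/13) · (1 − 1/17) · (1 − 1/31)
       = 1157819 · 5760/6851 = 973440.

973440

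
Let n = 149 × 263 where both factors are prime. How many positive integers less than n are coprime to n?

For distinct primes, φ(pq) = (p−1)(q−1) = 148 × 262 = 38776.

38776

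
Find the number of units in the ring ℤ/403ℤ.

360

First factor: 403 = 13 × 31.
φ(403) = 403 · (1 − 1/13) · (1 − 1/31)
       = 403 · 360/403 = 360.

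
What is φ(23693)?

21168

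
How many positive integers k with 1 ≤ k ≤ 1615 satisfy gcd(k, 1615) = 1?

1615 = 5 × 17 × 19.
φ(5) = 5 − 1 = 4.
φ(17) = 17 − 1 = 16.
φ(19) = 19 − 1 = 18.
Since φ is multiplicative, φ(1615) = 4 · 16 · 18 = 1152.

1152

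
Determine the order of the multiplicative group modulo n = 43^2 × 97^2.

16817472

φ(17397241) = 17397241 · (1 − 1/43) · (1 − 1/97)
       = 17397241 · 4032/4171 = 16817472.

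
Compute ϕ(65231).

60480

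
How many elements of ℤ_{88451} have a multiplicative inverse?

73920

Prime factorization: 88451 = 11**2 * 17 * 43.
φ(11^2) = 11^1·(11−1) = 11·10 = 110.
φ(17) = 17 − 1 = 16.
φ(43) = 43 − 1 = 42.
Since φ is multiplicative, φ(88451) = 110 · 16 · 42 = 73920.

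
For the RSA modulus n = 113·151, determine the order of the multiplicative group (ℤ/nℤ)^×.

16800

φ(113) = 113 − 1 = 112.
φ(151) = 151 − 1 = 150.
Since φ is multiplicative, φ(17063) = 112 · 150 = 16800.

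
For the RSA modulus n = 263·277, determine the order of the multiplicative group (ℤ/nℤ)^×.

72312

φ(263) = 263 − 1 = 262.
φ(277) = 277 − 1 = 276.
Since φ is multiplicative, φ(72851) = 262 · 276 = 72312.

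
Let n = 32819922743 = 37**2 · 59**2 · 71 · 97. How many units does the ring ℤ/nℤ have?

30630458880

φ(37^2) = 37^1·(37−1) = 37·36 = 1332.
φ(59^2) = 59^1·(59−1) = 59·58 = 3422.
φ(71) = 71 − 1 = 70.
φ(97) = 97 − 1 = 96.
Since φ is multiplicative, φ(32819922743) = 1332 · 3422 · 70 · 96 = 30630458880.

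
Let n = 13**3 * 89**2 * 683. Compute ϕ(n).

10832407872

φ(11885864471) = 11885864471 · (1 − 1/13) · (1 − 1/89) · (1 − 1/683)
       = 11885864471 · 720192/790231 = 10832407872.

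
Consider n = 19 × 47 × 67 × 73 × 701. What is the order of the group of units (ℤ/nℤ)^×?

2754259200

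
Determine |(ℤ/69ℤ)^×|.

Factor 69: 69 = 3 · 23.
φ(3) = 3 − 1 = 2.
φ(23) = 23 − 1 = 22.
φ(69) = 2 × 22 = 44.

44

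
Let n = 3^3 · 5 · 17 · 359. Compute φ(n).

412416

φ(3^3) = 3^3 − 3^2 = 27 − 9 = 18.
φ(5) = 5 − 1 = 4.
φ(17) = 17 − 1 = 16.
φ(359) = 359 − 1 = 358.
Multiply: 18 · 4 · 16 · 358 = 412416.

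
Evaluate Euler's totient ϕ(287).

240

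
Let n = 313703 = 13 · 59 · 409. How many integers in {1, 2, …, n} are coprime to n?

283968

φ(313703) = 313703 · (1 − 1/13) · (1 − 1/59) · (1 − 1/409)
       = 313703 · 283968/313703 = 283968.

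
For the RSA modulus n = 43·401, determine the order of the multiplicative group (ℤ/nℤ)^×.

16800

For distinct primes, φ(pq) = (p−1)(q−1) = 42 × 400 = 16800.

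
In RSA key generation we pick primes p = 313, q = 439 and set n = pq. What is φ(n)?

136656

φ(pq) = (p−1)(q−1) = 312 · 438 = 136656.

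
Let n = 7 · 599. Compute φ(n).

3588

φ(4193) = 4193 · (1 − 1/7) · (1 − 1/599)
       = 4193 · 3588/4193 = 3588.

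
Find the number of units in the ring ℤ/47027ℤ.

Factor 47027: 47027 = 31 * 37 * 41.
φ(47027) = 47027 · (1 − 1/31) · (1 − 1/37) · (1 − 1/41)
       = 47027 · 43200/47027 = 43200.

43200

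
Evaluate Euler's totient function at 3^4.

φ(3^4) = 3^3·(3−1) = 27·2 = 54.

54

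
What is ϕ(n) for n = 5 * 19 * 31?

φ(5) = 5 − 1 = 4.
φ(19) = 19 − 1 = 18.
φ(31) = 31 − 1 = 30.
Since φ is multiplicative, φ(2945) = 4 · 18 · 30 = 2160.

2160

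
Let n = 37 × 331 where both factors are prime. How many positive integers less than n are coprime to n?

For distinct primes, φ(pq) = (p−1)(q−1) = 36 × 330 = 11880.

11880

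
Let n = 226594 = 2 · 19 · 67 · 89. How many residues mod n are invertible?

φ(226594) = 226594 · (1 − 1/2) · (1 − 1/19) · (1 − 1/67) · (1 − 1/89)
       = 226594 · 104544/226594 = 104544.

104544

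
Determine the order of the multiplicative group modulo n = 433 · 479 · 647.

φ(433) = 433 − 1 = 432.
φ(479) = 479 − 1 = 478.
φ(647) = 647 − 1 = 646.
Since φ is multiplicative, φ(134192329) = 432 · 478 · 646 = 133396416.

133396416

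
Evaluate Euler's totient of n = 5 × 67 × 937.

247104

φ(5) = 5 − 1 = 4.
φ(67) = 67 − 1 = 66.
φ(937) = 937 − 1 = 936.
φ(313895) = 4 × 66 × 936 = 247104.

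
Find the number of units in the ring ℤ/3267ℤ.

First factor: 3267 = 3^3 × 11^2.
φ(3^3) = 3^2·(3−1) = 9·2 = 18.
φ(11^2) = 11^1·(11−1) = 11·10 = 110.
Multiply: 18 · 110 = 1980.

1980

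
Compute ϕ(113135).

77440

Prime factorization: 113135 = 5 · 11^3 · 17.
φ(5) = 5 − 1 = 4.
φ(11^3) = 11^2·(11−1) = 121·10 = 1210.
φ(17) = 17 − 1 = 16.
Since φ is multiplicative, φ(113135) = 4 · 1210 · 16 = 77440.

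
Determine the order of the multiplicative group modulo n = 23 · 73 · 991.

1568160

φ(23) = 23 − 1 = 22.
φ(73) = 73 − 1 = 72.
φ(991) = 991 − 1 = 990.
Since φ is multiplicative, φ(1663889) = 22 · 72 · 990 = 1568160.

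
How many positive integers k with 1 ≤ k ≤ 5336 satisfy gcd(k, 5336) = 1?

5336 = 2**3 × 23 × 29.
φ(2^3) = 2^2·(2−1) = 4·1 = 4.
φ(23) = 23 − 1 = 22.
φ(29) = 29 − 1 = 28.
Since φ is multiplicative, φ(5336) = 4 · 22 · 28 = 2464.

2464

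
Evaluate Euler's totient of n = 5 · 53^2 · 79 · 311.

266560320

φ(345071605) = 345071605 · (1 − 1/5) · (1 − 1/53) · (1 − 1/79) · (1 − 1/311)
       = 345071605 · 5029440/6510785 = 266560320.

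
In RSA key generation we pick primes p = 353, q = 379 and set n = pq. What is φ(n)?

φ(133787) = 133787 · (1 − 1/353) · (1 − 1/379)
       = 133787 · 133056/133787 = 133056.

133056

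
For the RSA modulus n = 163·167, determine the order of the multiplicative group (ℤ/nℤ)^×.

For distinct primes, φ(pq) = (p−1)(q−1) = 162 × 166 = 26892.

26892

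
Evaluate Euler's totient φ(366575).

Factor 366575: 366575 = 5^2 × 11 × 31 × 43.
φ(366575) = 366575 · (1 − 1/5) · (1 − 1/11) · (1 − 1/31) · (1 − 1/43)
       = 366575 · 50400/73315 = 252000.

252000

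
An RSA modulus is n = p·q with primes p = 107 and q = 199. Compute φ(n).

20988

φ(n) = (p − 1)(q − 1) = (107−1)(199−1) = 106·198 = 20988.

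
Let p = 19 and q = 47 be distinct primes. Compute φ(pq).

828

φ(n) = (p − 1)(q − 1) = (19−1)(47−1) = 18·46 = 828.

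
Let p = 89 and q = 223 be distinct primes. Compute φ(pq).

For distinct primes, φ(pq) = (p−1)(q−1) = 88 × 222 = 19536.

19536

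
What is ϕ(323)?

288

323 = 17 · 19.
φ(17) = 17 − 1 = 16.
φ(19) = 19 − 1 = 18.
Multiply: 16 · 18 = 288.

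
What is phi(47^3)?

101614

φ(103823) = 103823 · (1 − 1/47)
       = 103823 · 46/47 = 101614.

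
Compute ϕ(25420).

9600

First factor: 25420 = 2^2 * 5 * 31 * 41.
φ(25420) = 25420 · (1 − 1/2) · (1 − 1/5) · (1 − 1/31) · (1 − 1/41)
       = 25420 · 4800/12710 = 9600.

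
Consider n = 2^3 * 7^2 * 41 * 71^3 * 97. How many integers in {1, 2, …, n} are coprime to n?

φ(557977522424) = 557977522424 · (1 − 1/2) · (1 − 1/7) · (1 − 1/41) · (1 − 1/71) · (1 − 1/97)
       = 557977522424 · 1612800/3953138 = 227643494400.

227643494400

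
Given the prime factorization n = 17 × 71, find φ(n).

1120

φ(17) = 17 − 1 = 16.
φ(71) = 71 − 1 = 70.
φ(1207) = 16 × 70 = 1120.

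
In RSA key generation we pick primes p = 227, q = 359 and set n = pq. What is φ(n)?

φ(227) = 227 − 1 = 226.
φ(359) = 359 − 1 = 358.
φ(81493) = 226 × 358 = 80908.

80908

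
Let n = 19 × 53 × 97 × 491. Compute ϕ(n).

44029440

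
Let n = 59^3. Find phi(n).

φ(59^3) = 59^2·(59−1) = 3481·58 = 201898.

201898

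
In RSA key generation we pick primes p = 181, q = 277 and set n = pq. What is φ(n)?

49680

φ(50137) = 50137 · (1 − 1/181) · (1 − 1/277)
       = 50137 · 49680/50137 = 49680.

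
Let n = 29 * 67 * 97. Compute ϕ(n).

φ(188471) = 188471 · (1 − 1/29) · (1 − 1/67) · (1 − 1/97)
       = 188471 · 177408/188471 = 177408.

177408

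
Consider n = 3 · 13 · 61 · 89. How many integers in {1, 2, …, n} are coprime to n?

126720

φ(211731) = 211731 · (1 − 1/3) · (1 − 1/13) · (1 − 1/61) · (1 − 1/89)
       = 211731 · 126720/211731 = 126720.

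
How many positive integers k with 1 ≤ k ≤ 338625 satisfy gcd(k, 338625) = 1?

First factor: 338625 = 3^2 · 5^3 · 7 · 43.
φ(338625) = 338625 · (1 − 1/3) · (1 − 1/5) · (1 − 1/7) · (1 − 1/43)
       = 338625 · 2016/4515 = 151200.

151200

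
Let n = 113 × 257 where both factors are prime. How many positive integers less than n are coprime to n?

φ(pq) = (p−1)(q−1) = 112 · 256 = 28672.

28672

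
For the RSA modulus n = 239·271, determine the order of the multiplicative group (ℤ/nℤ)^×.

64260

φ(64769) = 64769 · (1 − 1/239) · (1 − 1/271)
       = 64769 · 64260/64769 = 64260.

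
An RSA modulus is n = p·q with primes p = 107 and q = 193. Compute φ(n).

φ(pq) = (p−1)(q−1) = 106 · 192 = 20352.

20352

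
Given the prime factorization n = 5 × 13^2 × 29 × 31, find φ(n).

524160

φ(759655) = 759655 · (1 − 1/5) · (1 − 1/13) · (1 − 1/29) · (1 − 1/31)
       = 759655 · 40320/58435 = 524160.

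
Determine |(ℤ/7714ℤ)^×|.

First factor: 7714 = 2 · 7 · 19 · 29.
φ(2) = 2 − 1 = 1.
φ(7) = 7 − 1 = 6.
φ(19) = 19 − 1 = 18.
φ(29) = 29 − 1 = 28.
Multiply: 1 · 6 · 18 · 28 = 3024.

3024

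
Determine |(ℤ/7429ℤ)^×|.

6336

Factor 7429: 7429 = 17 * 19 * 23.
φ(7429) = 7429 · (1 − 1/17) · (1 − 1/19) · (1 − 1/23)
       = 7429 · 6336/7429 = 6336.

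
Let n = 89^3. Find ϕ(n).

φ(89^3) = 89^2·(89−1) = 7921·88 = 697048.

697048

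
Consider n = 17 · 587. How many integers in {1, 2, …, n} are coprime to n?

φ(9979) = 9979 · (1 − 1/17) · (1 − 1/587)
       = 9979 · 9376/9979 = 9376.

9376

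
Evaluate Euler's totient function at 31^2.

φ(31^2) = 31^1·(31−1) = 31·30 = 930.

930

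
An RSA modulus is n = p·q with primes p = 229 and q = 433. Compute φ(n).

φ(229) = 229 − 1 = 228.
φ(433) = 433 − 1 = 432.
Since φ is multiplicative, φ(99157) = 228 · 432 = 98496.

98496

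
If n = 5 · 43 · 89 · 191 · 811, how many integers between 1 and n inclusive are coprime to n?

2275257600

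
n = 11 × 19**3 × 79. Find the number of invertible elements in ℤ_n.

5068440

φ(11) = 11 − 1 = 10.
φ(19^3) = 19^3 − 19^2 = 6859 − 361 = 6498.
φ(79) = 79 − 1 = 78.
Multiply: 10 · 6498 · 78 = 5068440.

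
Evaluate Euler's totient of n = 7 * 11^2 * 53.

φ(7) = 7 − 1 = 6.
φ(11^2) = 11^1·(11−1) = 11·10 = 110.
φ(53) = 53 − 1 = 52.
φ(44891) = 6 × 110 × 52 = 34320.

34320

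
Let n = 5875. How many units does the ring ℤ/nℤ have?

4600

First factor: 5875 = 5**3 · 47.
φ(5875) = 5875 · (1 − 1/5) · (1 − 1/47)
       = 5875 · 184/235 = 4600.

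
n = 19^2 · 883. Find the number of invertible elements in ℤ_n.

301644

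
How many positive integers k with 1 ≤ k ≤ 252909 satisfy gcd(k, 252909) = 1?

145152

252909 = 3**3 × 17 × 19 × 29.
φ(252909) = 252909 · (1 − 1/3) · (1 − 1/17) · (1 − 1/19) · (1 − 1/29)
       = 252909 · 16128/28101 = 145152.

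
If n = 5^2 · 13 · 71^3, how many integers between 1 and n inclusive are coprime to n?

84688800

φ(116321075) = 116321075 · (1 − 1/5) · (1 − 1/13) · (1 − 1/71)
       = 116321075 · 3360/4615 = 84688800.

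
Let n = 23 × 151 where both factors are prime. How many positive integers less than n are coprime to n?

3300

φ(n) = (p − 1)(q − 1) = (23−1)(151−1) = 22·150 = 3300.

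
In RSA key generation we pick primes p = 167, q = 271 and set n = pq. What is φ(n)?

φ(167) = 167 − 1 = 166.
φ(271) = 271 − 1 = 270.
φ(45257) = 166 × 270 = 44820.

44820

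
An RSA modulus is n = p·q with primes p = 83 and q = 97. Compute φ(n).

φ(83) = 83 − 1 = 82.
φ(97) = 97 − 1 = 96.
φ(8051) = 82 × 96 = 7872.

7872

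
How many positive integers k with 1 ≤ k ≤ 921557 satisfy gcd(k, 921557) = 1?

673920

Factor 921557: 921557 = 7 · 13^2 · 19 · 41.
φ(921557) = 921557 · (1 − 1/7) · (1 − 1/13) · (1 − 1/19) · (1 − 1/41)
       = 921557 · 51840/70889 = 673920.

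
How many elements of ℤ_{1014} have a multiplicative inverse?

Factor 1014: 1014 = 2 · 3 · 13**2.
φ(2) = 2 − 1 = 1.
φ(3) = 3 − 1 = 2.
φ(13^2) = 13^1·(13−1) = 13·12 = 156.
φ(1014) = 1 × 2 × 156 = 312.

312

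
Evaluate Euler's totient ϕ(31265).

31265 = 5 × 13^2 × 37.
φ(31265) = 31265 · (1 − 1/5) · (1 − 1/13) · (1 − 1/37)
       = 31265 · 1728/2405 = 22464.

22464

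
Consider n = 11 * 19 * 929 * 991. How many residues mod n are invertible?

165369600

φ(192413551) = 192413551 · (1 − 1/11) · (1 − 1/19) · (1 − 1/929) · (1 − 1/991)
       = 192413551 · 165369600/192413551 = 165369600.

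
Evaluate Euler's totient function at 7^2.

42

φ(49) = 49 · (1 − 1/7)
       = 49 · 6/7 = 42.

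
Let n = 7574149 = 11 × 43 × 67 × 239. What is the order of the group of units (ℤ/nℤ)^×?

6597360

φ(7574149) = 7574149 · (1 − 1/11) · (1 − 1/43) · (1 − 1/67) · (1 − 1/239)
       = 7574149 · 6597360/7574149 = 6597360.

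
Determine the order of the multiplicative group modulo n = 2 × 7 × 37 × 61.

φ(2) = 2 − 1 = 1.
φ(7) = 7 − 1 = 6.
φ(37) = 37 − 1 = 36.
φ(61) = 61 − 1 = 60.
Multiply: 1 · 6 · 36 · 60 = 12960.

12960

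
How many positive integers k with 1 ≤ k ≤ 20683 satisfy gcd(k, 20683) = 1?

20683 = 13 · 37 · 43.
φ(20683) = 20683 · (1 − 1/13) · (1 − 1/37) · (1 − 1/43)
       = 20683 · 18144/20683 = 18144.

18144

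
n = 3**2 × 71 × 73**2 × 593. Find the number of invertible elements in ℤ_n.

φ(2019301983) = 2019301983 · (1 − 1/3) · (1 − 1/71) · (1 − 1/73) · (1 − 1/593)
       = 2019301983 · 5967360/9220557 = 1306851840.

1306851840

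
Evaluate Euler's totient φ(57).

36

Prime factorization: 57 = 3 * 19.
φ(3) = 3 − 1 = 2.
φ(19) = 19 − 1 = 18.
φ(57) = 2 × 18 = 36.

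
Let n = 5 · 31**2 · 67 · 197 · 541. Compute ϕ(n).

25985836800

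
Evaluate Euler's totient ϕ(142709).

108864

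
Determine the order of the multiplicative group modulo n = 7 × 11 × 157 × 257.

φ(7) = 7 − 1 = 6.
φ(11) = 11 − 1 = 10.
φ(157) = 157 − 1 = 156.
φ(257) = 257 − 1 = 256.
Multiply: 6 · 10 · 156 · 256 = 2396160.

2396160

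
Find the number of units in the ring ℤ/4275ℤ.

4275 = 3^2 * 5^2 * 19.
φ(4275) = 4275 · (1 − 1/3) · (1 − 1/5) · (1 − 1/19)
       = 4275 · 144/285 = 2160.

2160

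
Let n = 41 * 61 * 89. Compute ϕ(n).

φ(41) = 41 − 1 = 40.
φ(61) = 61 − 1 = 60.
φ(89) = 89 − 1 = 88.
Multiply: 40 · 60 · 88 = 211200.

211200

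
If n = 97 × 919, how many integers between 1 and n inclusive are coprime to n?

φ(89143) = 89143 · (1 − 1/97) · (1 − 1/919)
       = 89143 · 88128/89143 = 88128.

88128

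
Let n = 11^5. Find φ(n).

φ(161051) = 161051 · (1 − 1/11)
       = 161051 · 10/11 = 146410.

146410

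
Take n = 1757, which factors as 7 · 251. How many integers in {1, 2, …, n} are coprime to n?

1500

φ(7) = 7 − 1 = 6.
φ(251) = 251 − 1 = 250.
Multiply: 6 · 250 = 1500.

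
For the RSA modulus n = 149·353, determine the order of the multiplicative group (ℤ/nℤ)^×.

52096

φ(n) = (p − 1)(q − 1) = (149−1)(353−1) = 148·352 = 52096.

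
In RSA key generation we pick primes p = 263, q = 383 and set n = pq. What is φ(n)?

For distinct primes, φ(pq) = (p−1)(q−1) = 262 × 382 = 100084.

100084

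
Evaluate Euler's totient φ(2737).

2112

Prime factorization: 2737 = 7 · 17 · 23.
φ(7) = 7 − 1 = 6.
φ(17) = 17 − 1 = 16.
φ(23) = 23 − 1 = 22.
Since φ is multiplicative, φ(2737) = 6 · 16 · 22 = 2112.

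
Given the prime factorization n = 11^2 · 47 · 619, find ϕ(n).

3127080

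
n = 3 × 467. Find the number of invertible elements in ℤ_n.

932

φ(1401) = 1401 · (1 − 1/3) · (1 − 1/467)
       = 1401 · 932/1401 = 932.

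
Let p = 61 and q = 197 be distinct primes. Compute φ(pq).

φ(61) = 61 − 1 = 60.
φ(197) = 197 − 1 = 196.
Multiply: 60 · 196 = 11760.

11760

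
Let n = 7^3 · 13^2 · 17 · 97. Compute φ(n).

70447104

φ(7^3) = 7^3 − 7^2 = 343 − 49 = 294.
φ(13^2) = 13^1·(13−1) = 13·12 = 156.
φ(17) = 17 − 1 = 16.
φ(97) = 97 − 1 = 96.
Since φ is multiplicative, φ(95587583) = 294 · 156 · 16 · 96 = 70447104.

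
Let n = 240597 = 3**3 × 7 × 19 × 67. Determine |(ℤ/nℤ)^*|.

128304

φ(3^3) = 3^3 − 3^2 = 27 − 9 = 18.
φ(7) = 7 − 1 = 6.
φ(19) = 19 − 1 = 18.
φ(67) = 67 − 1 = 66.
Multiply: 18 · 6 · 18 · 66 = 128304.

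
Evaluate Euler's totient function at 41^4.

φ(41^4) = 41^4 − 41^3 = 2825761 − 68921 = 2756840.

2756840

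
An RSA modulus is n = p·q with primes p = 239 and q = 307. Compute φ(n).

72828

For distinct primes, φ(pq) = (p−1)(q−1) = 238 × 306 = 72828.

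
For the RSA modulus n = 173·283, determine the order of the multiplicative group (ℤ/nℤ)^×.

φ(48959) = 48959 · (1 − 1/173) · (1 − 1/283)
       = 48959 · 48504/48959 = 48504.

48504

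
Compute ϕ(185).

Factor 185: 185 = 5 · 37.
φ(185) = 185 · (1 − 1/5) · (1 − 1/37)
       = 185 · 144/185 = 144.

144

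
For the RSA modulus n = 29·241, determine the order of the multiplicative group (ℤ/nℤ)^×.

For distinct primes, φ(pq) = (p−1)(q−1) = 28 × 240 = 6720.

6720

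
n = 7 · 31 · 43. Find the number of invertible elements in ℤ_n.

7560

φ(9331) = 9331 · (1 − 1/7) · (1 − 1/31) · (1 − 1/43)
       = 9331 · 7560/9331 = 7560.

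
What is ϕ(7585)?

5760

7585 = 5 · 37 · 41.
φ(5) = 5 − 1 = 4.
φ(37) = 37 − 1 = 36.
φ(41) = 41 − 1 = 40.
Multiply: 4 · 36 · 40 = 5760.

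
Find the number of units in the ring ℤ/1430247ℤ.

730080

1430247 = 3 * 7 * 13**3 * 31.
φ(1430247) = 1430247 · (1 − 1/3) · (1 − 1/7) · (1 − 1/13) · (1 − 1/31)
       = 1430247 · 4320/8463 = 730080.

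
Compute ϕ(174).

Factor 174: 174 = 2 · 3 · 29.
φ(174) = 174 · (1 − 1/2) · (1 − 1/3) · (1 − 1/29)
       = 174 · 56/174 = 56.

56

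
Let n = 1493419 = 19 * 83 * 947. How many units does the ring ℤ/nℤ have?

φ(1493419) = 1493419 · (1 − 1/19) · (1 − 1/83) · (1 − 1/947)
       = 1493419 · 1396296/1493419 = 1396296.

1396296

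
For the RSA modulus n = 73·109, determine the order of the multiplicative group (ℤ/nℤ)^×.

φ(7957) = 7957 · (1 − 1/73) · (1 − 1/109)
       = 7957 · 7776/7957 = 7776.

7776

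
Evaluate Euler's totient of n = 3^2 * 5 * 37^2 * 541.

φ(3^2) = 3^2 − 3^1 = 9 − 3 = 6.
φ(5) = 5 − 1 = 4.
φ(37^2) = 37^2 − 37^1 = 1369 − 37 = 1332.
φ(541) = 541 − 1 = 540.
Multiply: 6 · 4 · 1332 · 540 = 17262720.

17262720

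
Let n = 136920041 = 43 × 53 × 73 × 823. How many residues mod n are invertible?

129257856

φ(43) = 43 − 1 = 42.
φ(53) = 53 − 1 = 52.
φ(73) = 73 − 1 = 72.
φ(823) = 823 − 1 = 822.
φ(136920041) = 42 × 52 × 72 × 822 = 129257856.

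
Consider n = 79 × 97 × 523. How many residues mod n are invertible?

3908736

φ(79) = 79 − 1 = 78.
φ(97) = 97 − 1 = 96.
φ(523) = 523 − 1 = 522.
φ(4007749) = 78 × 96 × 522 = 3908736.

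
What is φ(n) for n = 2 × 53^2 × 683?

1879592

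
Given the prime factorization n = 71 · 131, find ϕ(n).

9100

φ(71) = 71 − 1 = 70.
φ(131) = 131 − 1 = 130.
Since φ is multiplicative, φ(9301) = 70 · 130 = 9100.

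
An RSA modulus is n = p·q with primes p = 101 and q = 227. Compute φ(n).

22600

For distinct primes, φ(pq) = (p−1)(q−1) = 100 × 226 = 22600.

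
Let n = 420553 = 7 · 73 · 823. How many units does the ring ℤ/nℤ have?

355104

φ(7) = 7 − 1 = 6.
φ(73) = 73 − 1 = 72.
φ(823) = 823 − 1 = 822.
φ(420553) = 6 × 72 × 822 = 355104.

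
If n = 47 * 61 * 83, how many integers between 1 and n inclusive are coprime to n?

226320

φ(47) = 47 − 1 = 46.
φ(61) = 61 − 1 = 60.
φ(83) = 83 − 1 = 82.
φ(237961) = 46 × 60 × 82 = 226320.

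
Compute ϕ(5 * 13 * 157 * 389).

φ(3969745) = 3969745 · (1 − 1/5) · (1 − 1/13) · (1 − 1/157) · (1 − 1/389)
       = 3969745 · 2905344/3969745 = 2905344.

2905344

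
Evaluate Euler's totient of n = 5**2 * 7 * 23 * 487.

1283040

φ(5^2) = 5^1·(5−1) = 5·4 = 20.
φ(7) = 7 − 1 = 6.
φ(23) = 23 − 1 = 22.
φ(487) = 487 − 1 = 486.
φ(1960175) = 20 × 6 × 22 × 486 = 1283040.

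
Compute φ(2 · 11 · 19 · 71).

12600

φ(2) = 2 − 1 = 1.
φ(11) = 11 − 1 = 10.
φ(19) = 19 − 1 = 18.
φ(71) = 71 − 1 = 70.
φ(29678) = 1 × 10 × 18 × 70 = 12600.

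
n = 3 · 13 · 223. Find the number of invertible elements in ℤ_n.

5328

φ(3) = 3 − 1 = 2.
φ(13) = 13 − 1 = 12.
φ(223) = 223 − 1 = 222.
Since φ is multiplicative, φ(8697) = 2 · 12 · 222 = 5328.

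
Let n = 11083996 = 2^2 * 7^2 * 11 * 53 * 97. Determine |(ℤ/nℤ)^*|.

φ(2^2) = 2^2 − 2^1 = 4 − 2 = 2.
φ(7^2) = 7^2 − 7^1 = 49 − 7 = 42.
φ(11) = 11 − 1 = 10.
φ(53) = 53 − 1 = 52.
φ(97) = 97 − 1 = 96.
φ(11083996) = 2 × 42 × 10 × 52 × 96 = 4193280.

4193280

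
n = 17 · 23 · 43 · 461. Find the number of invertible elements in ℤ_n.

6800640

φ(7750793) = 7750793 · (1 − 1/17) · (1 − 1/23) · (1 − 1/43) · (1 − 1/461)
       = 7750793 · 6800640/7750793 = 6800640.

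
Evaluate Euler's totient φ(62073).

35640

Prime factorization: 62073 = 3^3 * 11^2 * 19.
φ(62073) = 62073 · (1 − 1/3) · (1 − 1/11) · (1 − 1/19)
       = 62073 · 360/627 = 35640.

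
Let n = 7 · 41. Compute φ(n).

240

φ(7) = 7 − 1 = 6.
φ(41) = 41 − 1 = 40.
φ(287) = 6 × 40 = 240.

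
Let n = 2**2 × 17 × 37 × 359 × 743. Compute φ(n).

306012672

φ(671110292) = 671110292 · (1 − 1/2) · (1 − 1/17) · (1 − 1/37) · (1 − 1/359) · (1 − 1/743)
       = 671110292 · 153006336/335555146 = 306012672.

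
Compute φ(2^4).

8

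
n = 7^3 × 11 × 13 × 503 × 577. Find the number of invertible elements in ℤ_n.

10201282560

φ(7^3) = 7^2·(7−1) = 49·6 = 294.
φ(11) = 11 − 1 = 10.
φ(13) = 13 − 1 = 12.
φ(503) = 503 − 1 = 502.
φ(577) = 577 − 1 = 576.
Multiply: 294 · 10 · 12 · 502 · 576 = 10201282560.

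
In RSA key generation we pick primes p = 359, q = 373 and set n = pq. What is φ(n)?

133176

φ(133907) = 133907 · (1 − 1/359) · (1 − 1/373)
       = 133907 · 133176/133907 = 133176.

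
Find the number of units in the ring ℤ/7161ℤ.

3600

Prime factorization: 7161 = 3 * 7 * 11 * 31.
φ(7161) = 7161 · (1 − 1/3) · (1 − 1/7) · (1 − 1/11) · (1 − 1/31)
       = 7161 · 3600/7161 = 3600.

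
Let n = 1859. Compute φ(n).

1560

Factor 1859: 1859 = 11 * 13**2.
φ(1859) = 1859 · (1 − 1/11) · (1 − 1/13)
       = 1859 · 120/143 = 1560.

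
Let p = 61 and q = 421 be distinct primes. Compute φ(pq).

25200

φ(pq) = (p−1)(q−1) = 60 · 420 = 25200.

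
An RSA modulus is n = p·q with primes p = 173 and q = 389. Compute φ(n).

66736

For distinct primes, φ(pq) = (p−1)(q−1) = 172 × 388 = 66736.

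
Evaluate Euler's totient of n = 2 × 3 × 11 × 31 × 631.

378000

φ(1291026) = 1291026 · (1 − 1/2) · (1 − 1/3) · (1 − 1/11) · (1 − 1/31) · (1 − 1/631)
       = 1291026 · 378000/1291026 = 378000.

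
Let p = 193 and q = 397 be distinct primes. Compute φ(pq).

φ(n) = (p − 1)(q − 1) = (193−1)(397−1) = 192·396 = 76032.

76032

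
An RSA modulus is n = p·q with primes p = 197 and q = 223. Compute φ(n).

For distinct primes, φ(pq) = (p−1)(q−1) = 196 × 222 = 43512.

43512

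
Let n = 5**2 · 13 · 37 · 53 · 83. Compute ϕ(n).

36840960

φ(52897975) = 52897975 · (1 − 1/5) · (1 − 1/13) · (1 − 1/37) · (1 − 1/53) · (1 − 1/83)
       = 52897975 · 7368192/10579595 = 36840960.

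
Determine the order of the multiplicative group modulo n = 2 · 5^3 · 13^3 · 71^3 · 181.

φ(2) = 2 − 1 = 1.
φ(5^3) = 5^2·(5−1) = 25·4 = 100.
φ(13^3) = 13^3 − 13^2 = 2197 − 169 = 2028.
φ(71^3) = 71^3 − 71^2 = 357911 − 5041 = 352870.
φ(181) = 181 − 1 = 180.
Multiply: 1 · 100 · 2028 · 352870 · 180 = 12881166480000.

12881166480000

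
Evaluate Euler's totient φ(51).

First factor: 51 = 3 × 17.
φ(3) = 3 − 1 = 2.
φ(17) = 17 − 1 = 16.
Since φ is multiplicative, φ(51) = 2 · 16 = 32.

32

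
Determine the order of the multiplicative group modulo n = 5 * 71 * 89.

24640

φ(5) = 5 − 1 = 4.
φ(71) = 71 − 1 = 70.
φ(89) = 89 − 1 = 88.
Multiply: 4 · 70 · 88 = 24640.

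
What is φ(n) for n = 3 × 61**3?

446520

φ(680943) = 680943 · (1 − 1/3) · (1 − 1/61)
       = 680943 · 120/183 = 446520.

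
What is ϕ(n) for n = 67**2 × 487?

φ(2186143) = 2186143 · (1 − 1/67) · (1 − 1/487)
       = 2186143 · 32076/32629 = 2149092.

2149092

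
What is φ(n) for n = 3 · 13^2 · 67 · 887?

φ(3) = 3 − 1 = 2.
φ(13^2) = 13^2 − 13^1 = 169 − 13 = 156.
φ(67) = 67 − 1 = 66.
φ(887) = 887 − 1 = 886.
Since φ is multiplicative, φ(30130503) = 2 · 156 · 66 · 886 = 18244512.

18244512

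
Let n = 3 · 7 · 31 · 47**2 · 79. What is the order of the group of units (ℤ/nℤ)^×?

φ(3) = 3 − 1 = 2.
φ(7) = 7 − 1 = 6.
φ(31) = 31 − 1 = 30.
φ(47^2) = 47^1·(47−1) = 47·46 = 2162.
φ(79) = 79 − 1 = 78.
Since φ is multiplicative, φ(113606661) = 2 · 6 · 30 · 2162 · 78 = 60708960.

60708960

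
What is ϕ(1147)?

1147 = 31 * 37.
φ(1147) = 1147 · (1 − 1/31) · (1 − 1/37)
       = 1147 · 1080/1147 = 1080.

1080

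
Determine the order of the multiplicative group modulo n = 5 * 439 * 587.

1026672

φ(1288465) = 1288465 · (1 − 1/5) · (1 − 1/439) · (1 − 1/587)
       = 1288465 · 1026672/1288465 = 1026672.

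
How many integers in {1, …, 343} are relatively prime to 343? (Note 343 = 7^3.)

294

φ(7^3) = 7^3 − 7^2 = 343 − 49 = 294.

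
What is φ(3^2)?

6

φ(3^2) = 3^1·(3−1) = 3·2 = 6.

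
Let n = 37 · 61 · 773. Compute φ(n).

φ(1744661) = 1744661 · (1 − 1/37) · (1 − 1/61) · (1 − 1/773)
       = 1744661 · 1667520/1744661 = 1667520.

1667520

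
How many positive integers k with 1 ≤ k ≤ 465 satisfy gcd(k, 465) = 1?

240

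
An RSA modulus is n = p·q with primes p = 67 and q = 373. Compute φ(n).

φ(pq) = (p−1)(q−1) = 66 · 372 = 24552.

24552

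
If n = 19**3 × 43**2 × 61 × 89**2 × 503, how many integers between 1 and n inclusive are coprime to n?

2768376151537920

φ(19^3) = 19^3 − 19^2 = 6859 − 361 = 6498.
φ(43^2) = 43^1·(43−1) = 43·42 = 1806.
φ(61) = 61 − 1 = 60.
φ(89^2) = 89^1·(89−1) = 89·88 = 7832.
φ(503) = 503 − 1 = 502.
Multiply: 6498 · 1806 · 60 · 7832 · 502 = 2768376151537920.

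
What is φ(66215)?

46080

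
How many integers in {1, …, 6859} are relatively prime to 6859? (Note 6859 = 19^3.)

φ(6859) = 6859 · (1 − 1/19)
       = 6859 · 18/19 = 6498.

6498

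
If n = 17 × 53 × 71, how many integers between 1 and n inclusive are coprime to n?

58240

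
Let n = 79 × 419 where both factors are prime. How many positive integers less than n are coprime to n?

32604

φ(79) = 79 − 1 = 78.
φ(419) = 419 − 1 = 418.
φ(33101) = 78 × 418 = 32604.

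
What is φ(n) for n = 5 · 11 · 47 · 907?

φ(2344595) = 2344595 · (1 − 1/5) · (1 − 1/11) · (1 − 1/47) · (1 − 1/907)
       = 2344595 · 1667040/2344595 = 1667040.

1667040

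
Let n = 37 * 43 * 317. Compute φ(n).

477792

φ(504347) = 504347 · (1 − 1/37) · (1 − 1/43) · (1 − 1/317)
       = 504347 · 477792/504347 = 477792.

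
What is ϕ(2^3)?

4

φ(8) = 8 · (1 − 1/2)
       = 8 · 1/2 = 4.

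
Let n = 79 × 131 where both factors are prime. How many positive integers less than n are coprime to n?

10140

φ(n) = (p − 1)(q − 1) = (79−1)(131−1) = 78·130 = 10140.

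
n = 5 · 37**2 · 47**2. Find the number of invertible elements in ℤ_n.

11519136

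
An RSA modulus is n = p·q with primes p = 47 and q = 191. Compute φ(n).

φ(47) = 47 − 1 = 46.
φ(191) = 191 − 1 = 190.
Multiply: 46 · 190 = 8740.

8740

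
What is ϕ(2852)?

1320

First factor: 2852 = 2**2 · 23 · 31.
φ(2852) = 2852 · (1 − 1/2) · (1 − 1/23) · (1 − 1/31)
       = 2852 · 660/1426 = 1320.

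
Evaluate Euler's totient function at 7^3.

φ(343) = 343 · (1 − 1/7)
       = 343 · 6/7 = 294.

294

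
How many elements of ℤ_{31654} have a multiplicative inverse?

Prime factorization: 31654 = 2 × 7^2 × 17 × 19.
φ(2) = 2 − 1 = 1.
φ(7^2) = 7^2 − 7^1 = 49 − 7 = 42.
φ(17) = 17 − 1 = 16.
φ(19) = 19 − 1 = 18.
Since φ is multiplicative, φ(31654) = 1 · 42 · 16 · 18 = 12096.

12096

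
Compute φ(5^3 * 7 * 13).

7200

φ(11375) = 11375 · (1 − 1/5) · (1 − 1/7) · (1 − 1/13)
       = 11375 · 288/455 = 7200.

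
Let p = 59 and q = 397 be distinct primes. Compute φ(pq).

φ(n) = (p − 1)(q − 1) = (59−1)(397−1) = 58·396 = 22968.

22968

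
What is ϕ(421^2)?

176820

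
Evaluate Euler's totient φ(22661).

20160

22661 = 17 * 31 * 43.
φ(22661) = 22661 · (1 − 1/17) · (1 − 1/31) · (1 − 1/43)
       = 22661 · 20160/22661 = 20160.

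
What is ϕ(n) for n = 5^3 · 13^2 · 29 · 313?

φ(191751625) = 191751625 · (1 − 1/5) · (1 − 1/13) · (1 − 1/29) · (1 − 1/313)
       = 191751625 · 419328/590005 = 136281600.

136281600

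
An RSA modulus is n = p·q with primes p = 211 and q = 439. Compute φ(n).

91980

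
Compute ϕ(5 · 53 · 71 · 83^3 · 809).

6645731223040

φ(8703361475645) = 8703361475645 · (1 − 1/5) · (1 − 1/53) · (1 − 1/71) · (1 − 1/83) · (1 − 1/809)
       = 8703361475645 · 964687360/1263370805 = 6645731223040.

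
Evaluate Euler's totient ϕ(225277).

196560

Factor 225277: 225277 = 13^2 · 31 · 43.
φ(225277) = 225277 · (1 − 1/13) · (1 − 1/31) · (1 − 1/43)
       = 225277 · 15120/17329 = 196560.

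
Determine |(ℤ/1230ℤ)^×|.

320

First factor: 1230 = 2 × 3 × 5 × 41.
φ(1230) = 1230 · (1 − 1/2) · (1 − 1/3) · (1 − 1/5) · (1 − 1/41)
       = 1230 · 320/1230 = 320.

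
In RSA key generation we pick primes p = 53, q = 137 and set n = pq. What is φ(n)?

7072

φ(53) = 53 − 1 = 52.
φ(137) = 137 − 1 = 136.
φ(7261) = 52 × 136 = 7072.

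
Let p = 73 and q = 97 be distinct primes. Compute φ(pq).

6912

φ(73) = 73 − 1 = 72.
φ(97) = 97 − 1 = 96.
Since φ is multiplicative, φ(7081) = 72 · 96 = 6912.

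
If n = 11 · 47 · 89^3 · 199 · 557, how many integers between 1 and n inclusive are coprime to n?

35298845303040

φ(11) = 11 − 1 = 10.
φ(47) = 47 − 1 = 46.
φ(89^3) = 89^2·(89−1) = 7921·88 = 697048.
φ(199) = 199 − 1 = 198.
φ(557) = 557 − 1 = 556.
φ(40398834374239) = 10 × 46 × 697048 × 198 × 556 = 35298845303040.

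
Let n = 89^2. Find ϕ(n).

7832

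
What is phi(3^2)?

6

φ(3^2) = 3^1·(3−1) = 3·2 = 6.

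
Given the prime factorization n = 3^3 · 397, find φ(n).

φ(10719) = 10719 · (1 − 1/3) · (1 − 1/397)
       = 10719 · 792/1191 = 7128.

7128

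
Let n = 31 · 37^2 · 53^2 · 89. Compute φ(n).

φ(10609792439) = 10609792439 · (1 − 1/31) · (1 − 1/37) · (1 − 1/53) · (1 − 1/89)
       = 10609792439 · 4942080/5410399 = 9691418880.

9691418880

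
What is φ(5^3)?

φ(5^3) = 5^2·(5−1) = 25·4 = 100.

100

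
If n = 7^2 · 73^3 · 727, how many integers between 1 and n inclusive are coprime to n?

φ(13857952591) = 13857952591 · (1 − 1/7) · (1 − 1/73) · (1 − 1/727)
       = 13857952591 · 313632/371497 = 11699414496.

11699414496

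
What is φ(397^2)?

157212

φ(157609) = 157609 · (1 − 1/397)
       = 157609 · 396/397 = 157212.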